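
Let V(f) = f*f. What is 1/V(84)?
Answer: 1/7056 ≈ 0.00014172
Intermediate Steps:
V(f) = f²
1/V(84) = 1/(84²) = 1/7056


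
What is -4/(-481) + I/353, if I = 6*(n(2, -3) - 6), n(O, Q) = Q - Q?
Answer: -15904/169793 ≈ -0.093667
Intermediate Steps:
n(O, Q) = 0
I = -36 (I = 6*(0 - 6) = 6*(-6) = -36)
-4/(-481) + I/353 = -4/(-481) - 36/353 = -4*(-1/481) - 36*1/353 = 4/481 - 36/353 = -15904/169793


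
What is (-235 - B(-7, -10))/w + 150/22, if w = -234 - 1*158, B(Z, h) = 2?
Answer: 32007/4312 ≈ 7.4228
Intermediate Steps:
w = -392 (w = -234 - 158 = -392)
(-235 - B(-7, -10))/w + 150/22 = (-235 - 1*2)/(-392) + 150/22 = (-235 - 2)*(-1/392) + 150*(1/22) = -237*(-1/392) + 75/11 = 237/392 + 75/11 = 32007/4312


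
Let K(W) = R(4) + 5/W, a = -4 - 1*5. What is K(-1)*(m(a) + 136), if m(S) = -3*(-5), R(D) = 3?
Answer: -302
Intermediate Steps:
a = -9 (a = -4 - 5 = -9)
m(S) = 15
K(W) = 3 + 5/W
K(-1)*(m(a) + 136) = (3 + 5/(-1))*(15 + 136) = (3 + 5*(-1))*151 = (3 - 5)*151 = -2*151 = -302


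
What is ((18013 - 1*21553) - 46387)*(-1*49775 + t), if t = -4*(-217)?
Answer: 2441779789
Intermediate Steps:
t = 868
((18013 - 1*21553) - 46387)*(-1*49775 + t) = ((18013 - 1*21553) - 46387)*(-1*49775 + 868) = ((18013 - 21553) - 46387)*(-49775 + 868) = (-3540 - 46387)*(-48907) = -49927*(-48907) = 2441779789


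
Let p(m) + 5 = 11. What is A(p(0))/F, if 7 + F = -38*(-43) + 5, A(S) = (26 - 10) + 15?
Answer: 31/1632 ≈ 0.018995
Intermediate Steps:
p(m) = 6 (p(m) = -5 + 11 = 6)
A(S) = 31 (A(S) = 16 + 15 = 31)
F = 1632 (F = -7 + (-38*(-43) + 5) = -7 + (1634 + 5) = -7 + 1639 = 1632)
A(p(0))/F = 31/1632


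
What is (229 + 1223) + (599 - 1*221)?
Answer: 1830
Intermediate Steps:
(229 + 1223) + (599 - 1*221) = 1452 + (599 - 221) = 1452 + 378 = 1830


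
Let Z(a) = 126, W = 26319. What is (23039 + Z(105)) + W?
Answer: 49484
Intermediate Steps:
(23039 + Z(105)) + W = (23039 + 126) + 26319 = 23165 + 26319 = 49484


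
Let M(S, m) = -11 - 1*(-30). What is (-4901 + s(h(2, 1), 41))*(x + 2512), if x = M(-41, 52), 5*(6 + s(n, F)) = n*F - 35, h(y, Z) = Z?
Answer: -62082899/5 ≈ -1.2417e+7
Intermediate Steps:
s(n, F) = -13 + F*n/5 (s(n, F) = -6 + (n*F - 35)/5 = -6 + (F*n - 35)/5 = -6 + (-35 + F*n)/5 = -6 + (-7 + F*n/5) = -13 + F*n/5)
M(S, m) = 19 (M(S, m) = -11 + 30 = 19)
x = 19
(-4901 + s(h(2, 1), 41))*(x + 2512) = (-4901 + (-13 + (⅕)*41*1))*(19 + 2512) = (-4901 + (-13 + 41/5))*2531 = (-4901 - 24/5)*2531 = -24529/5*2531 = -62082899/5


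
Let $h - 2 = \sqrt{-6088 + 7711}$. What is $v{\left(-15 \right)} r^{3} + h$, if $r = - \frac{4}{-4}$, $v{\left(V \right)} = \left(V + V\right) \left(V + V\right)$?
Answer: $902 + \sqrt{1623} \approx 942.29$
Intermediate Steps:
$v{\left(V \right)} = 4 V^{2}$ ($v{\left(V \right)} = 2 V 2 V = 4 V^{2}$)
$r = 1$ ($r = \left(-4\right) \left(- \frac{1}{4}\right) = 1$)
$h = 2 + \sqrt{1623}$ ($h = 2 + \sqrt{-6088 + 7711} = 2 + \sqrt{1623} \approx 42.286$)
$v{\left(-15 \right)} r^{3} + h = 4 \left(-15\right)^{2} \cdot 1^{3} + \left(2 + \sqrt{1623}\right) = 4 \cdot 225 \cdot 1 + \left(2 + \sqrt{1623}\right) = 900 \cdot 1 + \left(2 + \sqrt{1623}\right) = 900 + \left(2 + \sqrt{1623}\right) = 902 + \sqrt{1623}$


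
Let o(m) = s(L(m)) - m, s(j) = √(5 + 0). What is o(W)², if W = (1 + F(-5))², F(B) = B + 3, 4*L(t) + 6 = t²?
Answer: (-1 + √5)² ≈ 1.5279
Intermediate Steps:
L(t) = -3/2 + t²/4
s(j) = √5
F(B) = 3 + B
W = 1 (W = (1 + (3 - 5))² = (1 - 2)² = (-1)² = 1)
o(m) = √5 - m
o(W)² = (√5 - 1*1)² = (√5 - 1)² = (-1 + √5)²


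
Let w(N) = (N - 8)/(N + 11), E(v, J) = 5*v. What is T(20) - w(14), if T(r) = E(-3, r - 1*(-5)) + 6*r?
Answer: 2619/25 ≈ 104.76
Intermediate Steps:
T(r) = -15 + 6*r (T(r) = 5*(-3) + 6*r = -15 + 6*r)
w(N) = (-8 + N)/(11 + N)
T(20) - w(14) = (-15 + 6*20) - (-8 + 14)/(11 + 14) = (-15 + 120) - 6/25 = 105 - 6/25 = 2619/25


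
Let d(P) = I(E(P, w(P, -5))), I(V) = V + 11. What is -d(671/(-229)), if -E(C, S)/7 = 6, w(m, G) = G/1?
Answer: 31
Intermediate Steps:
w(m, G) = G (w(m, G) = G*1 = G)
E(C, S) = -42 (E(C, S) = -7*6 = -42)
I(V) = 11 + V
d(P) = -31 (d(P) = 11 - 42 = -31)
-d(671/(-229)) = -1*(-31) = 31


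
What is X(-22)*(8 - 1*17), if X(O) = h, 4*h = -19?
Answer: 171/4 ≈ 42.750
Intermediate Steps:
h = -19/4 (h = (1/4)*(-19) = -19/4 ≈ -4.7500)
X(O) = -19/4
X(-22)*(8 - 1*17) = -19*(8 - 1*17)/4 = -19*(8 - 17)/4 = -19/4*(-9) = 171/4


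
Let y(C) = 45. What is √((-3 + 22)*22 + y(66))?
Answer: √463 ≈ 21.517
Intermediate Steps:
√((-3 + 22)*22 + y(66)) = √((-3 + 22)*22 + 45) = √(19*22 + 45) = √(418 + 45) = √463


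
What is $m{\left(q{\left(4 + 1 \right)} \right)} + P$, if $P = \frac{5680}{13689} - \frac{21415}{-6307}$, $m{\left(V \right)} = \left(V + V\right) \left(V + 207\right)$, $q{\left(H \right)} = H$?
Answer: $\frac{183362402455}{86336523} \approx 2123.8$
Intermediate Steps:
$m{\left(V \right)} = 2 V \left(207 + V\right)$
$P = \frac{328973695}{86336523}$ ($P = 5680 \cdot \frac{1}{13689} - - \frac{21415}{6307} = \frac{5680}{13689} + \frac{21415}{6307} = \frac{328973695}{86336523} \approx 3.8104$)
$m{\left(q{\left(4 + 1 \right)} \right)} + P = 2 \left(4 + 1\right) \left(207 + \left(4 + 1\right)\right) + \frac{328973695}{86336523} = 2 \cdot 5 \left(207 + 5\right) + \frac{328973695}{86336523} = 2 \cdot 5 \cdot 212 + \frac{328973695}{86336523} = 2120 + \frac{328973695}{86336523} = \frac{183362402455}{86336523}$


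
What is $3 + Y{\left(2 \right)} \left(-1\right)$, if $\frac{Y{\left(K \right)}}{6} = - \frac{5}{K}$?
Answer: $18$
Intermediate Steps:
$Y{\left(K \right)} = - \frac{30}{K}$ ($Y{\left(K \right)} = 6 \left(- \frac{5}{K}\right) = - \frac{30}{K}$)
$3 + Y{\left(2 \right)} \left(-1\right) = 3 + - \frac{30}{2} \left(-1\right) = 3 + \left(-30\right) \frac{1}{2} \left(-1\right) = 3 - -15 = 3 + 15 = 18$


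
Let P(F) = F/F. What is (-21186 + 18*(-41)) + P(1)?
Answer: -21923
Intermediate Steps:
P(F) = 1
(-21186 + 18*(-41)) + P(1) = (-21186 + 18*(-41)) + 1 = (-21186 - 738) + 1 = -21924 + 1 = -21923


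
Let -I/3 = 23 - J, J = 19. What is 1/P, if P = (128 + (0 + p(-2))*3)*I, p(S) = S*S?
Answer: -1/1680 ≈ -0.00059524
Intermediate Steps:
p(S) = S²
I = -12 (I = -3*(23 - 1*19) = -3*(23 - 19) = -3*4 = -12)
P = -1680 (P = (128 + (0 + (-2)²)*3)*(-12) = (128 + (0 + 4)*3)*(-12) = (128 + 4*3)*(-12) = (128 + 12)*(-12) = 140*(-12) = -1680)
1/P = 1/(-1680) = -1/1680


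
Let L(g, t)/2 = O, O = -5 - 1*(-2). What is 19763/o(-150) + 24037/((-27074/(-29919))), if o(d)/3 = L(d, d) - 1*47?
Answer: 113811854015/4304766 ≈ 26439.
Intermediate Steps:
O = -3 (O = -5 + 2 = -3)
L(g, t) = -6 (L(g, t) = 2*(-3) = -6)
o(d) = -159 (o(d) = 3*(-6 - 1*47) = 3*(-6 - 47) = 3*(-53) = -159)
19763/o(-150) + 24037/((-27074/(-29919))) = 19763/(-159) + 24037/((-27074/(-29919))) = 19763*(-1/159) + 24037/((-27074*(-1/29919))) = -19763/159 + 24037/(27074/29919) = -19763/159 + 24037*(29919/27074) = -19763/159 + 719163003/27074 = 113811854015/4304766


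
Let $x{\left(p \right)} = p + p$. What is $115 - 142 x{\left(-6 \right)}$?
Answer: $1819$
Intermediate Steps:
$x{\left(p \right)} = 2 p$
$115 - 142 x{\left(-6 \right)} = 115 - 142 \cdot 2 \left(-6\right) = 115 - -1704 = 115 + 1704 = 1819$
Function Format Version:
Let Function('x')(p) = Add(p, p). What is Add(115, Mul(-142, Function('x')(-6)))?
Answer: 1819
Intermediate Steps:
Function('x')(p) = Mul(2, p)
Add(115, Mul(-142, Function('x')(-6))) = Add(115, Mul(-142, Mul(2, -6))) = Add(115, Mul(-142, -12)) = Add(115, 1704) = 1819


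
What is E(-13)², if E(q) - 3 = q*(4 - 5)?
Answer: 256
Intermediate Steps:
E(q) = 3 - q (E(q) = 3 + q*(4 - 5) = 3 + q*(-1) = 3 - q)
E(-13)² = (3 - 1*(-13))² = (3 + 13)² = 16² = 256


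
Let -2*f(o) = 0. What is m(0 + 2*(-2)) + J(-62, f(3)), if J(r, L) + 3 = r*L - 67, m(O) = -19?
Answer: -89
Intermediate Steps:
f(o) = 0 (f(o) = -1/2*0 = 0)
J(r, L) = -70 + L*r (J(r, L) = -3 + (r*L - 67) = -3 + (L*r - 67) = -3 + (-67 + L*r) = -70 + L*r)
m(0 + 2*(-2)) + J(-62, f(3)) = -19 + (-70 + 0*(-62)) = -19 + (-70 + 0) = -19 - 70 = -89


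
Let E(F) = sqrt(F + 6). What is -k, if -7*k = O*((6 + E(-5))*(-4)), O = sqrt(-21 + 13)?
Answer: -8*I*sqrt(2) ≈ -11.314*I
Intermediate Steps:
E(F) = sqrt(6 + F)
O = 2*I*sqrt(2) (O = sqrt(-8) = 2*I*sqrt(2) ≈ 2.8284*I)
k = 8*I*sqrt(2) (k = -2*I*sqrt(2)*(6 + sqrt(6 - 5))*(-4)/7 = -2*I*sqrt(2)*(6 + sqrt(1))*(-4)/7 = -2*I*sqrt(2)*(6 + 1)*(-4)/7 = -2*I*sqrt(2)*7*(-4)/7 = -2*I*sqrt(2)*(-28)/7 = -(-8)*I*sqrt(2) = 8*I*sqrt(2) ≈ 11.314*I)
-k = -8*I*sqrt(2)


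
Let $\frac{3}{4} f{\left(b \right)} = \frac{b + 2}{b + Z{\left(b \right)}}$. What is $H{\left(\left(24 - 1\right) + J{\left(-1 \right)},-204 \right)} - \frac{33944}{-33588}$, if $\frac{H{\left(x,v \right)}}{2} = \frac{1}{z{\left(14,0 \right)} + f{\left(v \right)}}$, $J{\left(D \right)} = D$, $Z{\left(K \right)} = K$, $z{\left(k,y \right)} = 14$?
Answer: $\frac{21603580}{18834471} \approx 1.147$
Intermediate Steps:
$f{\left(b \right)} = \frac{2 \left(2 + b\right)}{3 b}$ ($f{\left(b \right)} = \frac{4 \frac{b + 2}{b + b}}{3} = \frac{4 \frac{2 + b}{2 b}}{3} = \frac{2 \left(2 + b\right)}{3 b}$)
$H{\left(x,v \right)} = \frac{2}{14 + \frac{2 \left(2 + v\right)}{3 v}}$
$H{\left(\left(24 - 1\right) + J{\left(-1 \right)},-204 \right)} - \frac{33944}{-33588} = \frac{3}{2} \left(-204\right) \frac{1}{1 + 11 \left(-204\right)} - \frac{33944}{-33588} = \frac{3}{2} \left(-204\right) \frac{1}{1 - 2244} - - \frac{8486}{8397} = \frac{3}{2} \left(-204\right) \frac{1}{-2243} + \frac{8486}{8397} = \frac{3}{2} \left(-204\right) \left(- \frac{1}{2243}\right) + \frac{8486}{8397} = \frac{306}{2243} + \frac{8486}{8397} = \frac{21603580}{18834471}$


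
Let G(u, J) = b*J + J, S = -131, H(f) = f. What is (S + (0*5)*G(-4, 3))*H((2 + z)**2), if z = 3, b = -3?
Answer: -3275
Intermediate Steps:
G(u, J) = -2*J (G(u, J) = -3*J + J = -2*J)
(S + (0*5)*G(-4, 3))*H((2 + z)**2) = (-131 + (0*5)*(-2*3))*(2 + 3)**2 = (-131 + 0*(-6))*5**2 = (-131 + 0)*25 = -131*25 = -3275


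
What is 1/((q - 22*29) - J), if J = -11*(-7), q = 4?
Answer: -1/711 ≈ -0.0014065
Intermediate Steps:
J = 77
1/((q - 22*29) - J) = 1/((4 - 22*29) - 1*77) = 1/((4 - 638) - 77) = 1/(-634 - 77) = 1/(-711) = -1/711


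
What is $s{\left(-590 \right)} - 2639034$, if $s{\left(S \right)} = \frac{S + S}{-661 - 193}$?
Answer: $- \frac{1126866928}{427} \approx -2.639 \cdot 10^{6}$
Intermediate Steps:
$s{\left(S \right)} = - \frac{S}{427}$ ($s{\left(S \right)} = \frac{2 S}{-854} = 2 S \left(- \frac{1}{854}\right) = - \frac{S}{427}$)
$s{\left(-590 \right)} - 2639034 = \left(- \frac{1}{427}\right) \left(-590\right) - 2639034 = \frac{590}{427} - 2639034 = - \frac{1126866928}{427}$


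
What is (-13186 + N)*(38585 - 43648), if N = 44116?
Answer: -156598590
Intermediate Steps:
(-13186 + N)*(38585 - 43648) = (-13186 + 44116)*(38585 - 43648) = 30930*(-5063) = -156598590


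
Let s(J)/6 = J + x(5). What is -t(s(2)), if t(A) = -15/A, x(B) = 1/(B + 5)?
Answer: 25/21 ≈ 1.1905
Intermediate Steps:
x(B) = 1/(5 + B)
s(J) = ⅗ + 6*J (s(J) = 6*(J + 1/(5 + 5)) = 6*(J + 1/10) = 6*(J + ⅒) = 6*(⅒ + J) = ⅗ + 6*J)
-t(s(2)) = -(-15)/(⅗ + 6*2) = -(-15)/(⅗ + 12) = -(-15)/63/5 = -(-15)*5/63 = -1*(-25/21) = 25/21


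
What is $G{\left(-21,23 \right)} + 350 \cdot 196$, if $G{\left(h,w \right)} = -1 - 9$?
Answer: $68590$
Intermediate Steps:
$G{\left(h,w \right)} = -10$ ($G{\left(h,w \right)} = -1 - 9 = -10$)
$G{\left(-21,23 \right)} + 350 \cdot 196 = -10 + 350 \cdot 196 = -10 + 68600 = 68590$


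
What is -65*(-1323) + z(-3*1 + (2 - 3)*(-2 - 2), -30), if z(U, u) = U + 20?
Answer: 86016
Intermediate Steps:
z(U, u) = 20 + U
-65*(-1323) + z(-3*1 + (2 - 3)*(-2 - 2), -30) = -65*(-1323) + (20 + (-3*1 + (2 - 3)*(-2 - 2))) = 85995 + (20 + (-3 - 1*(-4))) = 85995 + (20 + (-3 + 4)) = 85995 + (20 + 1) = 85995 + 21 = 86016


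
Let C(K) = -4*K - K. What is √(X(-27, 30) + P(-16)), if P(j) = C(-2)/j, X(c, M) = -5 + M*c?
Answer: 15*I*√58/4 ≈ 28.559*I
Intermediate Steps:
C(K) = -5*K
P(j) = 10/j (P(j) = (-5*(-2))/j = 10/j)
√(X(-27, 30) + P(-16)) = √((-5 + 30*(-27)) + 10/(-16)) = √((-5 - 810) + 10*(-1/16)) = √(-815 - 5/8) = √(-6525/8) = 15*I*√58/4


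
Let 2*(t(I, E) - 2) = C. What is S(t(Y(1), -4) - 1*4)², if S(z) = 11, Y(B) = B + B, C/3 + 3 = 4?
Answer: 121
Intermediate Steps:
C = 3 (C = -9 + 3*4 = -9 + 12 = 3)
Y(B) = 2*B
t(I, E) = 7/2 (t(I, E) = 2 + (½)*3 = 2 + 3/2 = 7/2)
S(t(Y(1), -4) - 1*4)² = 11² = 121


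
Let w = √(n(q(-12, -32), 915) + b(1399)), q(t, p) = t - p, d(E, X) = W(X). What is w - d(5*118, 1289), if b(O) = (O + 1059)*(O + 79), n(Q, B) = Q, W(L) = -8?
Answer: 8 + 4*√227059 ≈ 1914.0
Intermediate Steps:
d(E, X) = -8
b(O) = (79 + O)*(1059 + O) (b(O) = (1059 + O)*(79 + O) = (79 + O)*(1059 + O))
w = 4*√227059 (w = √((-12 - 1*(-32)) + (83661 + 1399² + 1138*1399)) = √((-12 + 32) + (83661 + 1957201 + 1592062)) = √(20 + 3632924) = √3632944 = 4*√227059 ≈ 1906.0)
w - d(5*118, 1289) = 4*√227059 - 1*(-8) = 4*√227059 + 8 = 8 + 4*√227059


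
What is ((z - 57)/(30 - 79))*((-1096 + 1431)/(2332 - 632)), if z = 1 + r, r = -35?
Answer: 871/2380 ≈ 0.36597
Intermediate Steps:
z = -34 (z = 1 - 35 = -34)
((z - 57)/(30 - 79))*((-1096 + 1431)/(2332 - 632)) = ((-34 - 57)/(30 - 79))*((-1096 + 1431)/(2332 - 632)) = (-91/(-49))*(335/1700) = (-91*(-1/49))*(335*(1/1700)) = (13/7)*(67/340) = 871/2380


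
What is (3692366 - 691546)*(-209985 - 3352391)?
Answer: -10690049148320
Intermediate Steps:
(3692366 - 691546)*(-209985 - 3352391) = 3000820*(-3562376) = -10690049148320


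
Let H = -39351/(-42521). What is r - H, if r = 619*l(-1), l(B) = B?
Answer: -26359850/42521 ≈ -619.93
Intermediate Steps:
H = 39351/42521 (H = -39351*(-1/42521) = 39351/42521 ≈ 0.92545)
r = -619 (r = 619*(-1) = -619)
r - H = -619 - 1*39351/42521 = -619 - 39351/42521 = -26359850/42521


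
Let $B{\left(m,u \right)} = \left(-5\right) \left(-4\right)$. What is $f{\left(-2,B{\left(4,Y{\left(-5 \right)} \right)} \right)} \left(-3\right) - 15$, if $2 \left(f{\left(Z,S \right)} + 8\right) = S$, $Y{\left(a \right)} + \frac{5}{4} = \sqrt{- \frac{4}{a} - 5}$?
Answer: $-21$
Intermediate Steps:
$Y{\left(a \right)} = - \frac{5}{4} + \sqrt{-5 - \frac{4}{a}}$ ($Y{\left(a \right)} = - \frac{5}{4} + \sqrt{- \frac{4}{a} - 5} = - \frac{5}{4} + \sqrt{-5 - \frac{4}{a}}$)
$B{\left(m,u \right)} = 20$
$f{\left(Z,S \right)} = -8 + \frac{S}{2}$
$f{\left(-2,B{\left(4,Y{\left(-5 \right)} \right)} \right)} \left(-3\right) - 15 = \left(-8 + \frac{1}{2} \cdot 20\right) \left(-3\right) - 15 = \left(-8 + 10\right) \left(-3\right) - 15 = 2 \left(-3\right) - 15 = -6 - 15 = -21$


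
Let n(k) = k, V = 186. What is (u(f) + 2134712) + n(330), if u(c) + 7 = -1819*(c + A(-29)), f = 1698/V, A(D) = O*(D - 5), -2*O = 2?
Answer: 63754082/31 ≈ 2.0566e+6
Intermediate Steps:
O = -1 (O = -½*2 = -1)
A(D) = 5 - D (A(D) = -(D - 5) = -(-5 + D) = 5 - D)
f = 283/31 (f = 1698/186 = 1698*(1/186) = 283/31 ≈ 9.1290)
u(c) = -61853 - 1819*c (u(c) = -7 - 1819*(c + (5 - 1*(-29))) = -7 - 1819*(c + (5 + 29)) = -7 - 1819*(c + 34) = -7 - 1819*(34 + c) = -7 + (-61846 - 1819*c) = -61853 - 1819*c)
(u(f) + 2134712) + n(330) = ((-61853 - 1819*283/31) + 2134712) + 330 = ((-61853 - 514777/31) + 2134712) + 330 = (-2432220/31 + 2134712) + 330 = 63743852/31 + 330 = 63754082/31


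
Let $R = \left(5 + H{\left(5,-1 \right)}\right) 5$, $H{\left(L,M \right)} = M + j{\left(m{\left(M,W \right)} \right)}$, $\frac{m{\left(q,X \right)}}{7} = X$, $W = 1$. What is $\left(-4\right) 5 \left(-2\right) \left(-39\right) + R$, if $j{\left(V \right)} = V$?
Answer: $-1505$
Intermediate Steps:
$m{\left(q,X \right)} = 7 X$
$H{\left(L,M \right)} = 7 + M$ ($H{\left(L,M \right)} = M + 7 \cdot 1 = M + 7 = 7 + M$)
$R = 55$ ($R = \left(5 + \left(7 - 1\right)\right) 5 = \left(5 + 6\right) 5 = 11 \cdot 5 = 55$)
$\left(-4\right) 5 \left(-2\right) \left(-39\right) + R = \left(-4\right) 5 \left(-2\right) \left(-39\right) + 55 = \left(-20\right) \left(-2\right) \left(-39\right) + 55 = 40 \left(-39\right) + 55 = -1560 + 55 = -1505$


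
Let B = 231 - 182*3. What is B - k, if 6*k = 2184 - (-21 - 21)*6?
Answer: -721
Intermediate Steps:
B = -315 (B = 231 - 1*546 = 231 - 546 = -315)
k = 406 (k = (2184 - (-21 - 21)*6)/6 = (2184 - (-42)*6)/6 = (2184 - 1*(-252))/6 = (2184 + 252)/6 = (⅙)*2436 = 406)
B - k = -315 - 1*406 = -315 - 406 = -721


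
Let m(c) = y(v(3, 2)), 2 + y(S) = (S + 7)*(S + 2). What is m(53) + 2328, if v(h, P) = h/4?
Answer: 37557/16 ≈ 2347.3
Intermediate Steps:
v(h, P) = h/4 (v(h, P) = h*(1/4) = h/4)
y(S) = -2 + (2 + S)*(7 + S) (y(S) = -2 + (S + 7)*(S + 2) = -2 + (7 + S)*(2 + S) = -2 + (2 + S)*(7 + S))
m(c) = 309/16 (m(c) = 12 + ((1/4)*3)**2 + 9*((1/4)*3) = 12 + (3/4)**2 + 9*(3/4) = 12 + 9/16 + 27/4 = 309/16)
m(53) + 2328 = 309/16 + 2328 = 37557/16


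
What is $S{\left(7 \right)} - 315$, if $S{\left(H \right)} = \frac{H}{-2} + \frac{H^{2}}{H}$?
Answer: $- \frac{623}{2} \approx -311.5$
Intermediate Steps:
$S{\left(H \right)} = \frac{H}{2}$ ($S{\left(H \right)} = H \left(- \frac{1}{2}\right) + H = - \frac{H}{2} + H = \frac{H}{2}$)
$S{\left(7 \right)} - 315 = \frac{1}{2} \cdot 7 - 315 = \frac{7}{2} - 315 = - \frac{623}{2}$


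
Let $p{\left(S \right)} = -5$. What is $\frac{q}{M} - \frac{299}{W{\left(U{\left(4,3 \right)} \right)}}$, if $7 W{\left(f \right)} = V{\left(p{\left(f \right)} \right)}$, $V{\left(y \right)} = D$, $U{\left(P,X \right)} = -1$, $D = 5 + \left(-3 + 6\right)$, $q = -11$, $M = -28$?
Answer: $- \frac{14629}{56} \approx -261.23$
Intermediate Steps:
$D = 8$ ($D = 5 + 3 = 8$)
$V{\left(y \right)} = 8$
$W{\left(f \right)} = \frac{8}{7}$ ($W{\left(f \right)} = \frac{1}{7} \cdot 8 = \frac{8}{7}$)
$\frac{q}{M} - \frac{299}{W{\left(U{\left(4,3 \right)} \right)}} = - \frac{11}{-28} - \frac{299}{\frac{8}{7}} = \left(-11\right) \left(- \frac{1}{28}\right) - \frac{2093}{8} = \frac{11}{28} - \frac{2093}{8} = - \frac{14629}{56}$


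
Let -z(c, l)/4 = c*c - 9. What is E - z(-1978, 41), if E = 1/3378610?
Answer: 52874908639001/3378610 ≈ 1.5650e+7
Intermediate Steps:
z(c, l) = 36 - 4*c² (z(c, l) = -4*(c*c - 9) = -4*(c² - 9) = -4*(-9 + c²) = 36 - 4*c²)
E = 1/3378610 ≈ 2.9598e-7
E - z(-1978, 41) = 1/3378610 - (36 - 4*(-1978)²) = 1/3378610 - (36 - 4*3912484) = 1/3378610 - (36 - 15649936) = 1/3378610 - 1*(-15649900) = 1/3378610 + 15649900 = 52874908639001/3378610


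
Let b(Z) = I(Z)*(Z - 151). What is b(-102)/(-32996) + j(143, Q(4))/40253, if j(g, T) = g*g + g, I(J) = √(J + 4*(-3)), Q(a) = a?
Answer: 20592/40253 + 253*I*√114/32996 ≈ 0.51156 + 0.081868*I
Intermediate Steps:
I(J) = √(-12 + J) (I(J) = √(J - 12) = √(-12 + J))
j(g, T) = g + g² (j(g, T) = g² + g = g + g²)
b(Z) = √(-12 + Z)*(-151 + Z) (b(Z) = √(-12 + Z)*(Z - 151) = √(-12 + Z)*(-151 + Z))
b(-102)/(-32996) + j(143, Q(4))/40253 = (√(-12 - 102)*(-151 - 102))/(-32996) + (143*(1 + 143))/40253 = (√(-114)*(-253))*(-1/32996) + (143*144)*(1/40253) = ((I*√114)*(-253))*(-1/32996) + 20592*(1/40253) = -253*I*√114*(-1/32996) + 20592/40253 = 253*I*√114/32996 + 20592/40253 = 20592/40253 + 253*I*√114/32996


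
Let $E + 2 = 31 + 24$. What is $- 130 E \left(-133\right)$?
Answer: $916370$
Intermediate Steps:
$E = 53$ ($E = -2 + \left(31 + 24\right) = -2 + 55 = 53$)
$- 130 E \left(-133\right) = \left(-130\right) 53 \left(-133\right) = \left(-6890\right) \left(-133\right) = 916370$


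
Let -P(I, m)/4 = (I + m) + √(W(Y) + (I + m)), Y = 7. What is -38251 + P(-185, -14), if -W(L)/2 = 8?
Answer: -37455 - 4*I*√215 ≈ -37455.0 - 58.651*I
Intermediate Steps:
W(L) = -16 (W(L) = -2*8 = -16)
P(I, m) = -4*I - 4*m - 4*√(-16 + I + m) (P(I, m) = -4*((I + m) + √(-16 + (I + m))) = -4*((I + m) + √(-16 + I + m)) = -4*(I + m + √(-16 + I + m)) = -4*I - 4*m - 4*√(-16 + I + m))
-38251 + P(-185, -14) = -38251 + (-4*(-185) - 4*(-14) - 4*√(-16 - 185 - 14)) = -38251 + (740 + 56 - 4*I*√215) = -38251 + (796 - 4*I*√215) = -37455 - 4*I*√215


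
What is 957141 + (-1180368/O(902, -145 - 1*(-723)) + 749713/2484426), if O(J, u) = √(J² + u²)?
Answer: 2377946735779/2484426 - 295092*√286922/143461 ≈ 9.5604e+5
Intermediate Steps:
957141 + (-1180368/O(902, -145 - 1*(-723)) + 749713/2484426) = 957141 + (-1180368/√(902² + (-145 - 1*(-723))²) + 749713/2484426) = 957141 + (-1180368/√(813604 + (-145 + 723)²) + 749713*(1/2484426)) = 957141 + (-1180368/√(813604 + 578²) + 749713/2484426) = 957141 + (-1180368/√(813604 + 334084) + 749713/2484426) = 957141 + (-1180368*√286922/573844 + 749713/2484426) = 957141 + (-295092*√286922/143461 + 749713/2484426) = 957141 + (749713/2484426 - 295092*√286922/143461) = 2377946735779/2484426 - 295092*√286922/143461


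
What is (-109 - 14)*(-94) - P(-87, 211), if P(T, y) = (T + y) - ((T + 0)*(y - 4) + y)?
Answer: -6360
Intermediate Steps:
P(T, y) = T - T*(-4 + y) (P(T, y) = (T + y) - (T*(-4 + y) + y) = (T + y) - (y + T*(-4 + y)) = (T + y) + (-y - T*(-4 + y)) = T - T*(-4 + y))
(-109 - 14)*(-94) - P(-87, 211) = (-109 - 14)*(-94) - (-87)*(5 - 1*211) = -123*(-94) - (-87)*(5 - 211) = 11562 - (-87)*(-206) = 11562 - 1*17922 = 11562 - 17922 = -6360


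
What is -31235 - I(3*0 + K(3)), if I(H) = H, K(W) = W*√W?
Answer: -31235 - 3*√3 ≈ -31240.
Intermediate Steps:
K(W) = W^(3/2)
-31235 - I(3*0 + K(3)) = -31235 - (3*0 + 3^(3/2)) = -31235 - (0 + 3*√3) = -31235 - 3*√3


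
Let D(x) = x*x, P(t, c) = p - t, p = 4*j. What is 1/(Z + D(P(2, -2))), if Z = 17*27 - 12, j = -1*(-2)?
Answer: 1/483 ≈ 0.0020704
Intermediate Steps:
j = 2
p = 8 (p = 4*2 = 8)
P(t, c) = 8 - t
D(x) = x²
Z = 447 (Z = 459 - 12 = 447)
1/(Z + D(P(2, -2))) = 1/(447 + (8 - 1*2)²) = 1/(447 + (8 - 2)²) = 1/(447 + 6²) = 1/(447 + 36) = 1/483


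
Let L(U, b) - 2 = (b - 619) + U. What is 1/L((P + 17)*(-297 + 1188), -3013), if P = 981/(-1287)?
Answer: 13/140892 ≈ 9.2269e-5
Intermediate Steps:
P = -109/143 (P = 981*(-1/1287) = -109/143 ≈ -0.76224)
L(U, b) = -617 + U + b (L(U, b) = 2 + ((b - 619) + U) = 2 + ((-619 + b) + U) = 2 + (-619 + U + b) = -617 + U + b)
1/L((P + 17)*(-297 + 1188), -3013) = 1/(-617 + (-109/143 + 17)*(-297 + 1188) - 3013) = 1/(-617 + (2322/143)*891 - 3013) = 1/(-617 + 188082/13 - 3013) = 1/(140892/13) = 13/140892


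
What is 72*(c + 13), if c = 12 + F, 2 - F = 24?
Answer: 216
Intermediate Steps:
F = -22 (F = 2 - 1*24 = 2 - 24 = -22)
c = -10 (c = 12 - 22 = -10)
72*(c + 13) = 72*(-10 + 13) = 72*3 = 216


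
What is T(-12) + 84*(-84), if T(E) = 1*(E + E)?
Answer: -7080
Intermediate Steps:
T(E) = 2*E (T(E) = 1*(2*E) = 2*E)
T(-12) + 84*(-84) = 2*(-12) + 84*(-84) = -24 - 7056 = -7080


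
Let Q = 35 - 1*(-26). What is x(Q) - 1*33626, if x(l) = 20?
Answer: -33606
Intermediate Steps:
Q = 61 (Q = 35 + 26 = 61)
x(Q) - 1*33626 = 20 - 1*33626 = 20 - 33626 = -33606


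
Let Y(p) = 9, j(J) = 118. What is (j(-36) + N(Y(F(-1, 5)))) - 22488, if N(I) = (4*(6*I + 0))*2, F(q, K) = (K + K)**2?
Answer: -21938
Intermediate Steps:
F(q, K) = 4*K**2 (F(q, K) = (2*K)**2 = 4*K**2)
N(I) = 48*I (N(I) = (4*(6*I))*2 = (24*I)*2 = 48*I)
(j(-36) + N(Y(F(-1, 5)))) - 22488 = (118 + 48*9) - 22488 = (118 + 432) - 22488 = 550 - 22488 = -21938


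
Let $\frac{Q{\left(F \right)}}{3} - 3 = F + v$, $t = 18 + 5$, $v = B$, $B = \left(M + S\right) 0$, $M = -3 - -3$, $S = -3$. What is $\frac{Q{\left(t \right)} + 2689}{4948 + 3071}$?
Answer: $\frac{2767}{8019} \approx 0.34506$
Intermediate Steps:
$M = 0$ ($M = -3 + 3 = 0$)
$B = 0$ ($B = \left(0 - 3\right) 0 = \left(-3\right) 0 = 0$)
$v = 0$
$t = 23$
$Q{\left(F \right)} = 9 + 3 F$ ($Q{\left(F \right)} = 9 + 3 \left(F + 0\right) = 9 + 3 F$)
$\frac{Q{\left(t \right)} + 2689}{4948 + 3071} = \frac{\left(9 + 3 \cdot 23\right) + 2689}{4948 + 3071} = \frac{\left(9 + 69\right) + 2689}{8019} = \left(78 + 2689\right) \frac{1}{8019} = 2767 \cdot \frac{1}{8019} = \frac{2767}{8019}$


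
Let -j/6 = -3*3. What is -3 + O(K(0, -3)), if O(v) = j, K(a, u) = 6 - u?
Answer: 51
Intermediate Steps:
j = 54 (j = -(-18)*3 = -6*(-9) = 54)
O(v) = 54
-3 + O(K(0, -3)) = -3 + 54 = 51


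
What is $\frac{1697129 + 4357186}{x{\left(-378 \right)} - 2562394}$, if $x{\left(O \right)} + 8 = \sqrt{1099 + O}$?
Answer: $- \frac{15513588864630}{6565904008883} - \frac{6054315 \sqrt{721}}{6565904008883} \approx -2.3628$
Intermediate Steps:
$x{\left(O \right)} = -8 + \sqrt{1099 + O}$
$\frac{1697129 + 4357186}{x{\left(-378 \right)} - 2562394} = \frac{1697129 + 4357186}{\left(-8 + \sqrt{1099 - 378}\right) - 2562394} = \frac{6054315}{\left(-8 + \sqrt{721}\right) - 2562394} = \frac{6054315}{-2562402 + \sqrt{721}}$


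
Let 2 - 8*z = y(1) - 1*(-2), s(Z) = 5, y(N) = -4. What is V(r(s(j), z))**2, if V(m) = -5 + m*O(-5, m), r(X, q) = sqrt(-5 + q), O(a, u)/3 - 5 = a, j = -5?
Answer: 25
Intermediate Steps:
O(a, u) = 15 + 3*a
z = 1/2 (z = 1/4 - (-4 - 1*(-2))/8 = 1/4 - (-4 + 2)/8 = 1/4 - 1/8*(-2) = 1/4 + 1/4 = 1/2 ≈ 0.50000)
V(m) = -5 (V(m) = -5 + m*(15 + 3*(-5)) = -5 + m*(15 - 15) = -5 + m*0 = -5 + 0 = -5)
V(r(s(j), z))**2 = (-5)**2 = 25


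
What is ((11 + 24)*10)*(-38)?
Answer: -13300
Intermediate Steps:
((11 + 24)*10)*(-38) = (35*10)*(-38) = 350*(-38) = -13300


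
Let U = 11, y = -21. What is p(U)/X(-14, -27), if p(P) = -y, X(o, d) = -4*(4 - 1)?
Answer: -7/4 ≈ -1.7500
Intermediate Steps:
X(o, d) = -12 (X(o, d) = -4*3 = -12)
p(P) = 21 (p(P) = -1*(-21) = 21)
p(U)/X(-14, -27) = 21/(-12) = 21*(-1/12) = -7/4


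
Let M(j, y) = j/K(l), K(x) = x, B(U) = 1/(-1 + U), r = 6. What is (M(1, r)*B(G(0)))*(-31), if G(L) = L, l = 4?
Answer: 31/4 ≈ 7.7500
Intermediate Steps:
M(j, y) = j/4
(M(1, r)*B(G(0)))*(-31) = (((¼)*1)/(-1 + 0))*(-31) = ((¼)/(-1))*(-31) = ((¼)*(-1))*(-31) = -¼*(-31) = 31/4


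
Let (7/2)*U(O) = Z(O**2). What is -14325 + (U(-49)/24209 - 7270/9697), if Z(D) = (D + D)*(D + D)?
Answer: -3299149518387/234754673 ≈ -14054.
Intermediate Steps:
Z(D) = 4*D**2 (Z(D) = (2*D)*(2*D) = 4*D**2)
U(O) = 8*O**4/7 (U(O) = 2*(4*(O**2)**2)/7 = 2*(4*O**4)/7 = 8*O**4/7)
-14325 + (U(-49)/24209 - 7270/9697) = -14325 + (((8/7)*(-49)**4)/24209 - 7270/9697) = -14325 + (((8/7)*5764801)*(1/24209) - 7270*1/9697) = -14325 + (6588344*(1/24209) - 7270/9697) = -14325 + (6588344/24209 - 7270/9697) = -14325 + 63711172338/234754673 = -3299149518387/234754673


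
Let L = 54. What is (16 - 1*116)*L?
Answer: -5400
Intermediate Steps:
(16 - 1*116)*L = (16 - 1*116)*54 = (16 - 116)*54 = -100*54 = -5400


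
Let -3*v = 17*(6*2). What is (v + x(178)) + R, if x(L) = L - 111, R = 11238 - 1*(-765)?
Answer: 12002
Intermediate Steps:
v = -68 (v = -17*6*2/3 = -17*12/3 = -⅓*204 = -68)
R = 12003 (R = 11238 + 765 = 12003)
x(L) = -111 + L
(v + x(178)) + R = (-68 + (-111 + 178)) + 12003 = (-68 + 67) + 12003 = -1 + 12003 = 12002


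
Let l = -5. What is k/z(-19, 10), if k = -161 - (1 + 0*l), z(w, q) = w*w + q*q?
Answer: -162/461 ≈ -0.35141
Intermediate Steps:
z(w, q) = q² + w² (z(w, q) = w² + q² = q² + w²)
k = -162 (k = -161 - (1 + 0*(-5)) = -161 - (1 + 0) = -161 - 1*1 = -161 - 1 = -162)
k/z(-19, 10) = -162/(10² + (-19)²) = -162/(100 + 361) = -162/461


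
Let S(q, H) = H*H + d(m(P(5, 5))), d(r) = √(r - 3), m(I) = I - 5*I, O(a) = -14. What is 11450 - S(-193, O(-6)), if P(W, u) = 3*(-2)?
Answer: 11254 - √21 ≈ 11249.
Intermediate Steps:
P(W, u) = -6
m(I) = -4*I
d(r) = √(-3 + r)
S(q, H) = √21 + H² (S(q, H) = H*H + √(-3 - 4*(-6)) = H² + √(-3 + 24) = H² + √21 = √21 + H²)
11450 - S(-193, O(-6)) = 11450 - (√21 + (-14)²) = 11450 - (√21 + 196) = 11450 - (196 + √21) = 11450 + (-196 - √21) = 11254 - √21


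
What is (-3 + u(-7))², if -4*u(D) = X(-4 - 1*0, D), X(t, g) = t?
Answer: 4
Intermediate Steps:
u(D) = 1 (u(D) = -(-4 - 1*0)/4 = -(-4 + 0)/4 = -¼*(-4) = 1)
(-3 + u(-7))² = (-3 + 1)² = (-2)² = 4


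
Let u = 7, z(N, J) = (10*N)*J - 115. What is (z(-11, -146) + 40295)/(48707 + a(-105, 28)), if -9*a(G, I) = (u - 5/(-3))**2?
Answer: 4555440/3944591 ≈ 1.1549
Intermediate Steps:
z(N, J) = -115 + 10*J*N (z(N, J) = 10*J*N - 115 = -115 + 10*J*N)
a(G, I) = -676/81 (a(G, I) = -(7 - 5/(-3))**2/9 = -(7 - 5*(-1/3))**2/9 = -(7 + 5/3)**2/9 = -(26/3)**2/9 = -1/9*676/9 = -676/81)
(z(-11, -146) + 40295)/(48707 + a(-105, 28)) = ((-115 + 10*(-146)*(-11)) + 40295)/(48707 - 676/81) = ((-115 + 16060) + 40295)/(3944591/81) = (15945 + 40295)*(81/3944591) = 56240*(81/3944591) = 4555440/3944591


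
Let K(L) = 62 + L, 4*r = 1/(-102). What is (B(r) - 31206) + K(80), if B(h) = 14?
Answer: -31050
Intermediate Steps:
r = -1/408 (r = (1/4)/(-102) = (1/4)*(-1/102) = -1/408 ≈ -0.0024510)
(B(r) - 31206) + K(80) = (14 - 31206) + (62 + 80) = -31192 + 142 = -31050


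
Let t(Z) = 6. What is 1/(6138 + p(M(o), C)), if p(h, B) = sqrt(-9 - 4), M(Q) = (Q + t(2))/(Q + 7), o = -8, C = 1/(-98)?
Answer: 6138/37675057 - I*sqrt(13)/37675057 ≈ 0.00016292 - 9.5701e-8*I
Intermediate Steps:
C = -1/98 ≈ -0.010204
M(Q) = (6 + Q)/(7 + Q) (M(Q) = (Q + 6)/(Q + 7) = (6 + Q)/(7 + Q))
p(h, B) = I*sqrt(13) (p(h, B) = sqrt(-13) = I*sqrt(13))
1/(6138 + p(M(o), C)) = 1/(6138 + I*sqrt(13))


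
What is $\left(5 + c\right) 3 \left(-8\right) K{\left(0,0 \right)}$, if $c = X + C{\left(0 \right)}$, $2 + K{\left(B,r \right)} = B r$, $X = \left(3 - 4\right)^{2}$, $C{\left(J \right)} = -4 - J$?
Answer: $96$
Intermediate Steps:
$X = 1$ ($X = \left(-1\right)^{2} = 1$)
$K{\left(B,r \right)} = -2 + B r$
$c = -3$ ($c = 1 - 4 = -3$)
$\left(5 + c\right) 3 \left(-8\right) K{\left(0,0 \right)} = \left(5 - 3\right) 3 \left(-8\right) \left(-2 + 0 \cdot 0\right) = 2 \cdot 3 \left(-8\right) \left(-2 + 0\right) = 6 \left(-8\right) \left(-2\right) = \left(-48\right) \left(-2\right) = 96$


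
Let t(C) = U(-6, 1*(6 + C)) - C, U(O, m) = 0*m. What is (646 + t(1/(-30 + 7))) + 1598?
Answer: 51613/23 ≈ 2244.0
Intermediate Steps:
U(O, m) = 0
t(C) = -C (t(C) = 0 - C = -C)
(646 + t(1/(-30 + 7))) + 1598 = (646 - 1/(-30 + 7)) + 1598 = (646 - 1/(-23)) + 1598 = (646 - 1*(-1/23)) + 1598 = (646 + 1/23) + 1598 = 14859/23 + 1598 = 51613/23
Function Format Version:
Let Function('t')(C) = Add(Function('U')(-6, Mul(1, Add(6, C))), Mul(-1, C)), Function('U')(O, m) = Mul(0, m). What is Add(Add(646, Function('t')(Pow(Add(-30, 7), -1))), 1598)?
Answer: Rational(51613, 23) ≈ 2244.0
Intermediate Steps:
Function('U')(O, m) = 0
Function('t')(C) = Mul(-1, C) (Function('t')(C) = Add(0, Mul(-1, C)) = Mul(-1, C))
Add(Add(646, Function('t')(Pow(Add(-30, 7), -1))), 1598) = Add(Add(646, Mul(-1, Pow(Add(-30, 7), -1))), 1598) = Add(Add(646, Mul(-1, Pow(-23, -1))), 1598) = Add(Add(646, Mul(-1, Rational(-1, 23))), 1598) = Add(Add(646, Rational(1, 23)), 1598) = Add(Rational(14859, 23), 1598) = Rational(51613, 23)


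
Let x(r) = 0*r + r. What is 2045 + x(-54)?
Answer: 1991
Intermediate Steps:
x(r) = r (x(r) = 0 + r = r)
2045 + x(-54) = 2045 - 54 = 1991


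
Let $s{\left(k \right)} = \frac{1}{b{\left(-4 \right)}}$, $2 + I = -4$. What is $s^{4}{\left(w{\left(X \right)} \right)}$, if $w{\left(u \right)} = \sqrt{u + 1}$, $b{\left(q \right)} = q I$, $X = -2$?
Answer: $\frac{1}{331776} \approx 3.0141 \cdot 10^{-6}$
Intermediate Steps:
$I = -6$ ($I = -2 - 4 = -6$)
$b{\left(q \right)} = - 6 q$ ($b{\left(q \right)} = q \left(-6\right) = - 6 q$)
$w{\left(u \right)} = \sqrt{1 + u}$
$s{\left(k \right)} = \frac{1}{24}$ ($s{\left(k \right)} = \frac{1}{\left(-6\right) \left(-4\right)} = \frac{1}{24}$)
$s^{4}{\left(w{\left(X \right)} \right)} = \left(\frac{1}{24}\right)^{4} = \frac{1}{331776}$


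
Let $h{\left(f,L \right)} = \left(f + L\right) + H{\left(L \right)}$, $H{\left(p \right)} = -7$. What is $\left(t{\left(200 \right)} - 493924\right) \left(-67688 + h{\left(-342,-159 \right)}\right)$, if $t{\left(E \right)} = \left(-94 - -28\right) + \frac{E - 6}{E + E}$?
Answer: $\frac{1684405448247}{50} \approx 3.3688 \cdot 10^{10}$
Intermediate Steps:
$h{\left(f,L \right)} = -7 + L + f$ ($h{\left(f,L \right)} = \left(f + L\right) - 7 = \left(L + f\right) - 7 = -7 + L + f$)
$t{\left(E \right)} = -66 + \frac{-6 + E}{2 E}$ ($t{\left(E \right)} = \left(-94 + 28\right) + \frac{-6 + E}{2 E} = -66 + \left(-6 + E\right) \frac{1}{2 E} = -66 + \frac{-6 + E}{2 E}$)
$\left(t{\left(200 \right)} - 493924\right) \left(-67688 + h{\left(-342,-159 \right)}\right) = \left(\left(- \frac{131}{2} - \frac{3}{200}\right) - 493924\right) \left(-67688 - 508\right) = \left(\left(- \frac{131}{2} - \frac{3}{200}\right) - 493924\right) \left(-68196\right) = \left(- \frac{13103}{200} - 493924\right) \left(-68196\right) = \left(- \frac{98797903}{200}\right) \left(-68196\right) = \frac{1684405448247}{50}$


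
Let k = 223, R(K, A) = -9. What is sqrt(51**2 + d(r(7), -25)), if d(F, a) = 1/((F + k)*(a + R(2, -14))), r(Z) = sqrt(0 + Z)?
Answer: sqrt(670506554 + 3006756*sqrt(7))/(34*sqrt(223 + sqrt(7))) ≈ 51.000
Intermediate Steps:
r(Z) = sqrt(Z)
d(F, a) = 1/((-9 + a)*(223 + F)) (d(F, a) = 1/((F + 223)*(a - 9)) = 1/((223 + F)*(-9 + a)) = 1/((-9 + a)*(223 + F)))
sqrt(51**2 + d(r(7), -25)) = sqrt(51**2 + 1/(-2007 - 9*sqrt(7) + 223*(-25) + sqrt(7)*(-25))) = sqrt(2601 + 1/(-2007 - 9*sqrt(7) - 5575 - 25*sqrt(7))) = sqrt(2601 + 1/(-7582 - 34*sqrt(7)))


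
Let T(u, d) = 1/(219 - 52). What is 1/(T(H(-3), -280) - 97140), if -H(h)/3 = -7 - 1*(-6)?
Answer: -167/16222379 ≈ -1.0294e-5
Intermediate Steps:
H(h) = 3 (H(h) = -3*(-7 - 1*(-6)) = -3*(-7 + 6) = -3*(-1) = 3)
T(u, d) = 1/167
1/(T(H(-3), -280) - 97140) = 1/(1/167 - 97140) = 1/(-16222379/167) = -167/16222379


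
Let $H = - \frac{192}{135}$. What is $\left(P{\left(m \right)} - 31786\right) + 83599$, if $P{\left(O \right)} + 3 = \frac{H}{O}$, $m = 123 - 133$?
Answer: $\frac{11657282}{225} \approx 51810.0$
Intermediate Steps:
$H = - \frac{64}{45}$ ($H = \left(-192\right) \frac{1}{135} = - \frac{64}{45} \approx -1.4222$)
$m = -10$
$P{\left(O \right)} = -3 - \frac{64}{45 O}$
$\left(P{\left(m \right)} - 31786\right) + 83599 = \left(\left(-3 - \frac{64}{45 \left(-10\right)}\right) - 31786\right) + 83599 = \left(\left(-3 - - \frac{32}{225}\right) - 31786\right) + 83599 = \left(\left(-3 + \frac{32}{225}\right) - 31786\right) + 83599 = \left(- \frac{643}{225} - 31786\right) + 83599 = - \frac{7152493}{225} + 83599 = \frac{11657282}{225}$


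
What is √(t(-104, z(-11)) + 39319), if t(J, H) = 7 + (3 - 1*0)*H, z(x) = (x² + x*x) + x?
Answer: √40019 ≈ 200.05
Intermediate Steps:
z(x) = x + 2*x² (z(x) = (x² + x²) + x = 2*x² + x = x + 2*x²)
t(J, H) = 7 + 3*H (t(J, H) = 7 + (3 + 0)*H = 7 + 3*H)
√(t(-104, z(-11)) + 39319) = √((7 + 3*(-11*(1 + 2*(-11)))) + 39319) = √((7 + 3*(-11*(1 - 22))) + 39319) = √((7 + 3*(-11*(-21))) + 39319) = √((7 + 3*231) + 39319) = √((7 + 693) + 39319) = √(700 + 39319) = √40019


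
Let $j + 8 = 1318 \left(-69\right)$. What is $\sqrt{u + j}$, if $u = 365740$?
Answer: $\sqrt{274790} \approx 524.2$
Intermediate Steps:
$j = -90950$ ($j = -8 + 1318 \left(-69\right) = -8 - 90942 = -90950$)
$\sqrt{u + j} = \sqrt{365740 - 90950} = \sqrt{274790}$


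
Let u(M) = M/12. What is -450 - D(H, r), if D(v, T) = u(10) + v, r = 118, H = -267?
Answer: -1103/6 ≈ -183.83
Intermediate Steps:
u(M) = M/12 (u(M) = M*(1/12) = M/12)
D(v, T) = ⅚ + v (D(v, T) = (1/12)*10 + v = ⅚ + v)
-450 - D(H, r) = -450 - (⅚ - 267) = -450 - 1*(-1597/6) = -450 + 1597/6 = -1103/6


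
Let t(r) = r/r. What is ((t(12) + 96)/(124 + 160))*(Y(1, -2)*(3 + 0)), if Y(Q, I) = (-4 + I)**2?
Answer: 2619/71 ≈ 36.887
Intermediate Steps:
t(r) = 1
((t(12) + 96)/(124 + 160))*(Y(1, -2)*(3 + 0)) = ((1 + 96)/(124 + 160))*((-4 - 2)**2*(3 + 0)) = (97/284)*((-6)**2*3) = (97*(1/284))*(36*3) = (97/284)*108 = 2619/71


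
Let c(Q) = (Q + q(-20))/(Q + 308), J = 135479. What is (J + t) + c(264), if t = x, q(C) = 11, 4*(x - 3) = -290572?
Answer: 3267653/52 ≈ 62840.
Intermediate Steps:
x = -72640 (x = 3 + (¼)*(-290572) = 3 - 72643 = -72640)
c(Q) = (11 + Q)/(308 + Q) (c(Q) = (Q + 11)/(Q + 308) = (11 + Q)/(308 + Q))
t = -72640
(J + t) + c(264) = (135479 - 72640) + (11 + 264)/(308 + 264) = 62839 + 275/572 = 62839 + (1/572)*275 = 62839 + 25/52 = 3267653/52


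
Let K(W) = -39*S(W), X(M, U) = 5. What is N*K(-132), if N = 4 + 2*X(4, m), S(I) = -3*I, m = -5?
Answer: -216216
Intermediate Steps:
K(W) = 117*W (K(W) = -(-117)*W = 117*W)
N = 14 (N = 4 + 2*5 = 4 + 10 = 14)
N*K(-132) = 14*(117*(-132)) = 14*(-15444) = -216216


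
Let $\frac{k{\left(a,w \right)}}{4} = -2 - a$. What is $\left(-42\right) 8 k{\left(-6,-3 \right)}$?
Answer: $-5376$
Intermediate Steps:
$k{\left(a,w \right)} = -8 - 4 a$ ($k{\left(a,w \right)} = 4 \left(-2 - a\right) = -8 - 4 a$)
$\left(-42\right) 8 k{\left(-6,-3 \right)} = \left(-42\right) 8 \left(-8 - -24\right) = - 336 \left(-8 + 24\right) = \left(-336\right) 16 = -5376$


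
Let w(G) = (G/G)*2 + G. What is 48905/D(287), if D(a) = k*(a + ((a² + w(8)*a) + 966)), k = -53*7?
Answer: -48905/32088532 ≈ -0.0015241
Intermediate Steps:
w(G) = 2 + G (w(G) = 1*2 + G = 2 + G)
k = -371
D(a) = -358386 - 4081*a - 371*a² (D(a) = -371*(a + ((a² + (2 + 8)*a) + 966)) = -371*(a + ((a² + 10*a) + 966)) = -371*(a + (966 + a² + 10*a)) = -371*(966 + a² + 11*a) = -358386 - 4081*a - 371*a²)
48905/D(287) = 48905/(-358386 - 4081*287 - 371*287²) = 48905/(-358386 - 1171247 - 371*82369) = 48905/(-358386 - 1171247 - 30558899) = 48905/(-32088532) = 48905*(-1/32088532) = -48905/32088532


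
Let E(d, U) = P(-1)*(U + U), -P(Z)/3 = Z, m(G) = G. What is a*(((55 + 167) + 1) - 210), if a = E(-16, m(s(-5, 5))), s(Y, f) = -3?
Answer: -234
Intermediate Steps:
P(Z) = -3*Z
E(d, U) = 6*U (E(d, U) = (-3*(-1))*(U + U) = 3*(2*U) = 6*U)
a = -18 (a = 6*(-3) = -18)
a*(((55 + 167) + 1) - 210) = -18*(((55 + 167) + 1) - 210) = -18*((222 + 1) - 210) = -18*(223 - 210) = -18*13 = -234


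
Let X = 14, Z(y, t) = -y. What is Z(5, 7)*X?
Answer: -70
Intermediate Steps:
Z(5, 7)*X = -1*5*14 = -5*14 = -70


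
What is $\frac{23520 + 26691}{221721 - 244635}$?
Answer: $- \frac{5579}{2546} \approx -2.1913$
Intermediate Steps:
$\frac{23520 + 26691}{221721 - 244635} = \frac{50211}{-22914} = 50211 \left(- \frac{1}{22914}\right) = - \frac{5579}{2546}$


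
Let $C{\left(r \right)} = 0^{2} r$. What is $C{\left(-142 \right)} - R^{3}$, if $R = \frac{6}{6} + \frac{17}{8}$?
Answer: $- \frac{15625}{512} \approx -30.518$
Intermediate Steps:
$R = \frac{25}{8}$ ($R = 6 \cdot \frac{1}{6} + 17 \cdot \frac{1}{8} = 1 + \frac{17}{8} = \frac{25}{8} \approx 3.125$)
$C{\left(r \right)} = 0$ ($C{\left(r \right)} = 0 r = 0$)
$C{\left(-142 \right)} - R^{3} = 0 - \left(\frac{25}{8}\right)^{3} = 0 - \frac{15625}{512} = - \frac{15625}{512}$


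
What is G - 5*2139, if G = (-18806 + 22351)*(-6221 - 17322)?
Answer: -83470630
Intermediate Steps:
G = -83459935 (G = 3545*(-23543) = -83459935)
G - 5*2139 = -83459935 - 5*2139 = -83459935 - 10695 = -83470630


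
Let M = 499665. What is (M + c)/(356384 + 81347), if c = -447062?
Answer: 52603/437731 ≈ 0.12017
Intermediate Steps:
(M + c)/(356384 + 81347) = (499665 - 447062)/(356384 + 81347) = 52603/437731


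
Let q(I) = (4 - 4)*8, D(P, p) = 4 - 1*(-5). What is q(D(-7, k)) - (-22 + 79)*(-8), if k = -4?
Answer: 456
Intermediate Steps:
D(P, p) = 9 (D(P, p) = 4 + 5 = 9)
q(I) = 0 (q(I) = 0*8 = 0)
q(D(-7, k)) - (-22 + 79)*(-8) = 0 - (-22 + 79)*(-8) = 0 - 57*(-8) = 0 - 1*(-456) = 0 + 456 = 456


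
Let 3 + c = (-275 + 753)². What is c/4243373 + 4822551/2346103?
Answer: 20999922664066/9955390125419 ≈ 2.1094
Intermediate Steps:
c = 228481 (c = -3 + (-275 + 753)² = -3 + 478² = -3 + 228484 = 228481)
c/4243373 + 4822551/2346103 = 228481/4243373 + 4822551/2346103 = 20999922664066/9955390125419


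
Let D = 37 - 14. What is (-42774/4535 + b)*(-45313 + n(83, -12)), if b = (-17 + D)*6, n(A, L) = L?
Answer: -1092205590/907 ≈ -1.2042e+6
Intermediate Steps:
D = 23
b = 36 (b = (-17 + 23)*6 = 6*6 = 36)
(-42774/4535 + b)*(-45313 + n(83, -12)) = (-42774/4535 + 36)*(-45313 - 12) = (-42774*1/4535 + 36)*(-45325) = (-42774/4535 + 36)*(-45325) = (120486/4535)*(-45325) = -1092205590/907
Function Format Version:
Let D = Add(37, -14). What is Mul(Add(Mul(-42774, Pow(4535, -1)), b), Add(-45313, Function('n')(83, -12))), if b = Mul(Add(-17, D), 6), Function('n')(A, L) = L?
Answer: Rational(-1092205590, 907) ≈ -1.2042e+6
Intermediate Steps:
D = 23
b = 36 (b = Mul(Add(-17, 23), 6) = Mul(6, 6) = 36)
Mul(Add(Mul(-42774, Pow(4535, -1)), b), Add(-45313, Function('n')(83, -12))) = Mul(Add(Mul(-42774, Pow(4535, -1)), 36), Add(-45313, -12)) = Mul(Add(Mul(-42774, Rational(1, 4535)), 36), -45325) = Mul(Add(Rational(-42774, 4535), 36), -45325) = Mul(Rational(120486, 4535), -45325) = Rational(-1092205590, 907)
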